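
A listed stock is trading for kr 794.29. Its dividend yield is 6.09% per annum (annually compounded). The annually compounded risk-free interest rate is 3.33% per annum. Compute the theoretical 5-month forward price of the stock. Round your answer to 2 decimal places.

kr 785.61

F = S · (1+r)^T / (1+q)^T
= 794.29 × 1.013743 / 1.024938 = 794.29 × 0.989077
F = kr 785.61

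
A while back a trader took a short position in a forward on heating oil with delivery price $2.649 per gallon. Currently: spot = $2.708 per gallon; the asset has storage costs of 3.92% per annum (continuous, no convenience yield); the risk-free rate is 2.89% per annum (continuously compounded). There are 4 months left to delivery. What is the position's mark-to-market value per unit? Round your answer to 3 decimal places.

Current fair forward for the remaining 4 months: F = S·e^((r + u)·T), (r + u) = 0.0289 + 0.0392 = 0.0681
F = 2.708 · e^(0.0681 × 4/12) = 2.708 × 1.022960 = 2.7702
Value of long forward = (F − K)·e^(−rT) = (2.7702 − 2.649) · e^(−0.0289·4/12)
= 0.1212 × 0.990413 = 0.120
Short position value = −(long value) = -$0.120

-$0.120 per gallon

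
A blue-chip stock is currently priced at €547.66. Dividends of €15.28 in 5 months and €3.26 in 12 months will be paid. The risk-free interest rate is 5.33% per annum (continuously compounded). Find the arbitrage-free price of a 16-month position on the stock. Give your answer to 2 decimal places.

€568.63

PV(dividends) I = 15.28·e^(−0.0533·5/12) + 3.26·e^(−0.0533·12/12)
I = 14.9444 + 3.0908 = 18.0352
F = (S − I)·e^(rT) = (547.66 − 18.0352) · e^(0.0533·16/12)
= 529.6248 · e^0.071067 = 529.6248 × 1.073653 = €568.63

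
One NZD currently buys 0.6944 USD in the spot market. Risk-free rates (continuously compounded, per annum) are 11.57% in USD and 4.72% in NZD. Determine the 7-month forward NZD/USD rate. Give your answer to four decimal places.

0.7227

F = S·e^((r_USD − r_NZD)T) = 0.6944 · e^((0.1157 − 0.0472) × 7/12)
= 0.6944 · e^0.039958 = 0.6944 × 1.040767
F = 0.7227 USD per NZD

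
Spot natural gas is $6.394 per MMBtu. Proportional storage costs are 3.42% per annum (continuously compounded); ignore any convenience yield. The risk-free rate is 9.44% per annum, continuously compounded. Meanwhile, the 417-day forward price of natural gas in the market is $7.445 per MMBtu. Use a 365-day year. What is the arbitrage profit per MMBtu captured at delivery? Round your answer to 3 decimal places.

$0.039 per MMBtu

Fair forward: F* = S·e^(carry·T), with carry = (r + u) = 0.0944 + 0.0342 = 0.1286
F* = 6.394 · e^(0.1286 × 417/365) = 6.394 · e^0.146921 = 6.394 × 1.158262 = $7.4059
Market $7.445 > fair $7.4059: forward overpriced → cash-and-carry (buy spot, short the forward).
At maturity, profit = |F_mkt − F*| = |7.445 − 7.4059| = $0.039 per MMBtu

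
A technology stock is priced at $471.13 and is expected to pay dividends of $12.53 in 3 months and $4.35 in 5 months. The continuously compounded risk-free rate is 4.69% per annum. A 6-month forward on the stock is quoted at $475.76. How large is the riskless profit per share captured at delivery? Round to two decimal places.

$10.50 per share

PV(dividends) I = 12.53·e^(−0.0469·3/12) + 4.35·e^(−0.0469·5/12) = 16.6498
Fair forward F* = (S − I)·e^(rT) = (471.13 − 16.6498)·e^0.023450 = 454.4802 × 1.023727 = 465.2637
Market $475.76 > fair 465.2637: forward overpriced → cash-and-carry (borrow at r, buy the stock and collect the dividends, short the forward).
Profit at T = |F_mkt − F*| = |475.76 − 465.2637| = $10.50 per share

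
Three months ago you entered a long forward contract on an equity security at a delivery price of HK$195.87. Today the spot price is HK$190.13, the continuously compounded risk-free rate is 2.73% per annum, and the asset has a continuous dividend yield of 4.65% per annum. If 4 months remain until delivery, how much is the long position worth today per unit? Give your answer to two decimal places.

-HK$6.89

Current fair forward for the remaining 4 months: F = S·e^((r − q)·T), (r − q) = 0.0273 − 0.0465 = -0.0192
F = 190.13 · e^(-0.0192 × 4/12) = 190.13 × 0.993620 = 188.9170
Value of long forward = (F − K)·e^(−rT) = (188.9170 − 195.87) · e^(−0.0273·4/12)
= -6.9530 × 0.990941 = -6.89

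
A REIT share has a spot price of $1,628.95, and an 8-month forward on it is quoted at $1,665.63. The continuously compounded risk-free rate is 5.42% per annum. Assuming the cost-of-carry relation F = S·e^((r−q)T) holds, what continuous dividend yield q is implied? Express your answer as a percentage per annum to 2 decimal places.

2.08%

From F = S·e^((r−q)T): (r − q) = ln(F/S)/T
ln(1665.63/1628.95) = ln(1.022518) = 0.022268
(r − q) = 0.022268 / (8/12) = 0.033402
q = r − ln(F/S)/T = 0.0542 − 0.033402 = 0.020798
q = 2.08%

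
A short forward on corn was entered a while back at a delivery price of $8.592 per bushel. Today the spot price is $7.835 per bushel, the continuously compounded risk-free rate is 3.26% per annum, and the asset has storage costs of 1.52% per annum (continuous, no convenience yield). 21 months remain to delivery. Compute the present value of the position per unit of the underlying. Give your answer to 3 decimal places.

$0.069 per bushel

Current fair forward for the remaining 21 months: F = S·e^((r + u)·T), (r + u) = 0.0326 + 0.0152 = 0.0478
F = 7.835 · e^(0.0478 × 21/12) = 7.835 × 1.087248 = 8.5186
Value of long forward = (F − K)·e^(−rT) = (8.5186 − 8.592) · e^(−0.0326·21/12)
= -0.0734 × 0.944547 = -0.069
Short position value = −(long value) = $0.069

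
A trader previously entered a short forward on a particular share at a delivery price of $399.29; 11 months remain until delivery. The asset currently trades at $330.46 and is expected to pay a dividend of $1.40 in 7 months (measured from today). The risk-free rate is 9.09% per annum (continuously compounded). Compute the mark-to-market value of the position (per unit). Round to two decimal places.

PV(remaining dividends) I = 1.40·e^(−0.0909·7/12) = 1.3277
Current forward F = (S − I)·e^(rT) = (330.46 − 1.3277)·e^(0.0909·11/12) = 329.1323 × 1.086895 = 357.7323
Value (long) = (F − K)·e^(−rT) = (357.7323 − 399.29) × 0.920052 = -38.2352
Short position value = −(long value) = $38.24

$38.24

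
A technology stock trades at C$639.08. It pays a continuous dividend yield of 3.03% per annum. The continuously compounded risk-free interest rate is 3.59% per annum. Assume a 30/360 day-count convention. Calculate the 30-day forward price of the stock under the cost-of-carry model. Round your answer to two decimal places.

F = S·e^((r − q)T) = 639.08 · e^((0.0359 − 0.0303) × 30/360)
= 639.08 · e^0.000467 = 639.08 × 1.000467
F = C$639.38

C$639.38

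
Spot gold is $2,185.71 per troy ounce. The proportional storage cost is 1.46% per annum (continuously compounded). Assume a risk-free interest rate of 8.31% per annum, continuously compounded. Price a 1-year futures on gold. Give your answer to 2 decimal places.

Net carry = r + u − y = 0.0831 + 0.0146 − 0.0000 = 0.0977
F = S·e^((r+u−y)T) = 2185.71 · e^(0.0977 × 1) = 2185.71 · e^0.09770000
= 2185.71 × 1.10263195 = $2,410.03 per troy ounce

$2,410.03 per troy ounce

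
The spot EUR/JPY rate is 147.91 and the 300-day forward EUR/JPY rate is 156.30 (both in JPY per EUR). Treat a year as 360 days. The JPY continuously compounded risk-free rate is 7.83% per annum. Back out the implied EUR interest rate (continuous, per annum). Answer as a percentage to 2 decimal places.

1.21%

F = S·e^((r_JPY − r_EUR)T) ⇒ r_EUR = r_JPY − ln(F/S)/T
ln(156.30/147.91) = 0.055173; /(300/360) = 0.066208
r_EUR = 0.0783 − 0.066208 = 0.012092
r_EUR = 1.21%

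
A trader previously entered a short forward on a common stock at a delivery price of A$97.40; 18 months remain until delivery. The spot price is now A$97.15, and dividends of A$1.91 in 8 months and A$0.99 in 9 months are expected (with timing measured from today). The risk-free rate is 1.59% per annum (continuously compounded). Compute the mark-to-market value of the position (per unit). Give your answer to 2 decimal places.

A$0.82

PV(remaining dividends) I = 1.91·e^(−0.0159·8/12) + 0.99·e^(−0.0159·9/12) = 2.8681
Current forward F = (S − I)·e^(rT) = (97.15 − 2.8681)·e^(0.0159·18/12) = 94.2819 × 1.024137 = 96.5576
Value (long) = (F − K)·e^(−rT) = (96.5576 − 97.40) × 0.976432 = -0.8225
Short position value = −(long value) = A$0.82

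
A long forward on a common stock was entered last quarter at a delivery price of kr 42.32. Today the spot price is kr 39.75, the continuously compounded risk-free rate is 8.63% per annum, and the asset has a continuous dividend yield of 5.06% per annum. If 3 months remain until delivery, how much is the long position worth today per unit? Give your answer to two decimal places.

-kr 2.17

Current fair forward for the remaining 3 months: F = S·e^((r − q)·T), (r − q) = 0.0863 − 0.0506 = 0.0357
F = 39.75 · e^(0.0357 × 3/12) = 39.75 × 1.008965 = 40.1064
Value of long forward = (F − K)·e^(−rT) = (40.1064 − 42.32) · e^(−0.0863·3/12)
= -2.2136 × 0.978656 = -2.17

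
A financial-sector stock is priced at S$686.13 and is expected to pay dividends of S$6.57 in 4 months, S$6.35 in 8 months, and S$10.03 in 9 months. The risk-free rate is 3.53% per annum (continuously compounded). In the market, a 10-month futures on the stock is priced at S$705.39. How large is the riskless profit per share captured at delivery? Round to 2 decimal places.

S$21.91 per share

PV(dividends) I = 6.57·e^(−0.0353·4/12) + 6.35·e^(−0.0353·8/12) + 10.03·e^(−0.0353·9/12) = 22.4634
Fair futures F* = (S − I)·e^(rT) = (686.13 − 22.4634)·e^0.029417 = 663.6666 × 1.029854 = 683.4797
Market S$705.39 > fair 683.4797: forward overpriced → cash-and-carry (borrow at r, buy the stock and collect the dividends, short the forward).
Profit at T = |F_mkt − F*| = |705.39 − 683.4797| = S$21.91 per share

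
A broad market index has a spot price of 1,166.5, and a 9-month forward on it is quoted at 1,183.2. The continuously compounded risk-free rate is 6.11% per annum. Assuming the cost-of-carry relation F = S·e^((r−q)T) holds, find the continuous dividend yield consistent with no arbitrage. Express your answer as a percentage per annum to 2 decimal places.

From F = S·e^((r−q)T): (r − q) = ln(F/S)/T
ln(1183.2/1166.5) = ln(1.014316) = 0.014214
(r − q) = 0.014214 / (9/12) = 0.018952
q = r − ln(F/S)/T = 0.0611 − 0.018952 = 0.042148
q = 4.21%

4.21%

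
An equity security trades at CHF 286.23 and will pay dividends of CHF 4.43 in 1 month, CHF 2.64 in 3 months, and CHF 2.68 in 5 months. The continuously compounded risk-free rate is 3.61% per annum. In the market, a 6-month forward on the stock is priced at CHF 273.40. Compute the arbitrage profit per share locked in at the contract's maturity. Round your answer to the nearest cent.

CHF 8.19 per share

PV(dividends) I = 4.43·e^(−0.0361·1/12) + 2.64·e^(−0.0361·3/12) + 2.68·e^(−0.0361·5/12) = 9.6730
Fair forward F* = (S − I)·e^(rT) = (286.23 − 9.6730)·e^0.018050 = 276.5570 × 1.018214 = 281.5942
Market CHF 273.40 < fair 281.5942: forward underpriced → reverse cash-and-carry (short the stock, invest proceeds at r, pay the dividends, go long the forward).
Profit at T = |F_mkt − F*| = |273.40 − 281.5942| = CHF 8.19 per share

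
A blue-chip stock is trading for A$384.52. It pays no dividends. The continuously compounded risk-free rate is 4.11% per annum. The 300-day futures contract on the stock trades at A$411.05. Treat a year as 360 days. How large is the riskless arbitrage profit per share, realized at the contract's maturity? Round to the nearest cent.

Fair futures: F* = S·e^(carry·T), with carry = r = 0.0411
F* = 384.52 · e^(0.0411 × 300/360) = 384.52 · e^0.034250 = 384.52 × 1.034843 = A$397.9178
Market A$411.05 > fair A$397.9178: forward overpriced → cash-and-carry (buy spot, short the forward).
At maturity, profit = |F_mkt − F*| = |411.05 − 397.9178| = A$13.13 per share

A$13.13 per share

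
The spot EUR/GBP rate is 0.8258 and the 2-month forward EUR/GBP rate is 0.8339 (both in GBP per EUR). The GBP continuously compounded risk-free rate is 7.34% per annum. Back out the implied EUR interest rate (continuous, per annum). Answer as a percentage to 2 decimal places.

F = S·e^((r_GBP − r_EUR)T) ⇒ r_EUR = r_GBP − ln(F/S)/T
ln(0.8339/0.8258) = 0.009761; /(2/12) = 0.058566
r_EUR = 0.0734 − 0.058566 = 0.014834
r_EUR = 1.48%

1.48%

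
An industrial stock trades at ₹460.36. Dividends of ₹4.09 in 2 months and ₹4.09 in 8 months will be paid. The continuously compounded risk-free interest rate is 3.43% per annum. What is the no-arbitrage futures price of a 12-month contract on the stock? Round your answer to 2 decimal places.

₹468.08

PV(dividends) I = 4.09·e^(−0.0343·2/12) + 4.09·e^(−0.0343·8/12)
I = 4.0667 + 3.9975 = 8.0642
F = (S − I)·e^(rT) = (460.36 − 8.0642) · e^(0.0343·12/12)
= 452.2958 · e^0.034300 = 452.2958 × 1.034895 = ₹468.08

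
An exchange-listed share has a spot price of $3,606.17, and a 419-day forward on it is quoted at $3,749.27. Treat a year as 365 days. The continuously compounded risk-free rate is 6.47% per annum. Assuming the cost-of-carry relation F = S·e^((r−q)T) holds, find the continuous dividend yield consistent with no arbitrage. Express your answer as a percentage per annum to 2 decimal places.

From F = S·e^((r−q)T): (r − q) = ln(F/S)/T
ln(3749.27/3606.17) = ln(1.039682) = 0.038915
(r − q) = 0.038915 / (419/365) = 0.033900
q = r − ln(F/S)/T = 0.0647 − 0.033900 = 0.030800
q = 3.08%

3.08%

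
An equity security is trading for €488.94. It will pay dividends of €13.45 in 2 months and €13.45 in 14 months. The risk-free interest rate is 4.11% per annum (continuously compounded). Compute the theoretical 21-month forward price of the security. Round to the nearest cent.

€497.27

PV(dividends) I = 13.45·e^(−0.0411·2/12) + 13.45·e^(−0.0411·14/12)
I = 13.3582 + 12.8203 = 26.1785
F = (S − I)·e^(rT) = (488.94 − 26.1785) · e^(0.0411·21/12)
= 462.7615 · e^0.071925 = 462.7615 × 1.074575 = €497.27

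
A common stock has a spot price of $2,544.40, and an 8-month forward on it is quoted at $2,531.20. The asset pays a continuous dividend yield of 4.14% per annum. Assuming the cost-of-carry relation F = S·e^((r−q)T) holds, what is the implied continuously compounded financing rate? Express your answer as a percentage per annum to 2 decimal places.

3.36%

From F = S·e^((r−q)T): (r − q) = ln(F/S)/T
ln(2531.20/2544.40) = ln(0.994812) = -0.005202
(r − q) = -0.005202 / (8/12) = -0.007803
r = ln(F/S)/T + q = -0.007803 + 0.0414 = 0.033597
r = 3.36%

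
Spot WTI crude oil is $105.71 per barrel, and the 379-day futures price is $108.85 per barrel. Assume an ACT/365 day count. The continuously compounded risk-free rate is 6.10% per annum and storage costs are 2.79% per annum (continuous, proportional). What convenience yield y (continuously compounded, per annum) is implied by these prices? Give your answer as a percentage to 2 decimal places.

F = S·e^((r+u−y)T) ⇒ (r+u−y) = ln(F/S)/T
ln(108.85/105.71) = 0.029271; /T ⇒ 0.028190
y = r + u − ln(F/S)/T = 0.0610 + 0.0279 − 0.028190 = 0.060710
y = 6.07%

6.07%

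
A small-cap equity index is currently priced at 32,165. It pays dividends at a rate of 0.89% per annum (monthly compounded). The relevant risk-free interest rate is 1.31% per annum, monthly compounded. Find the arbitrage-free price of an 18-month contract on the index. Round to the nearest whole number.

F = S · (1+r/12)^(12T) / (1+q/12)^(12T)
= 32165 × 1.019833 / 1.013434 = 32165 × 1.006314
F = 32,368

32,368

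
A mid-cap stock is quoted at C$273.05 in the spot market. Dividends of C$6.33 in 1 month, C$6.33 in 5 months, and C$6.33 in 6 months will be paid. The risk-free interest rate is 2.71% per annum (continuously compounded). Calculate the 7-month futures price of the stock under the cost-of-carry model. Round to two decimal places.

PV(dividends) I = 6.33·e^(−0.0271·1/12) + 6.33·e^(−0.0271·5/12) + 6.33·e^(−0.0271·6/12)
I = 6.3157 + 6.2589 + 6.2448 = 18.8194
F = (S − I)·e^(rT) = (273.05 − 18.8194) · e^(0.0271·7/12)
= 254.2306 · e^0.015808 = 254.2306 × 1.015934 = C$258.28

C$258.28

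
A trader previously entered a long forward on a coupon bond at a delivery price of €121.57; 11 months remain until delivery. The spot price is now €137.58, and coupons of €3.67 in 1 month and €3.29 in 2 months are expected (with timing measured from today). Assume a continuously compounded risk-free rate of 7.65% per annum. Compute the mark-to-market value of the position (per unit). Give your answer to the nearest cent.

€17.35

PV(remaining coupons) I = 3.67·e^(−0.0765·1/12) + 3.29·e^(−0.0765·2/12) = 6.8950
Current forward F = (S − I)·e^(rT) = (137.58 − 6.8950)·e^(0.0765·11/12) = 130.6850 × 1.072642 = 140.1782
Value (long) = (F − K)·e^(−rT) = (140.1782 − 121.57) × 0.932277 = 17.3480
Value = €17.35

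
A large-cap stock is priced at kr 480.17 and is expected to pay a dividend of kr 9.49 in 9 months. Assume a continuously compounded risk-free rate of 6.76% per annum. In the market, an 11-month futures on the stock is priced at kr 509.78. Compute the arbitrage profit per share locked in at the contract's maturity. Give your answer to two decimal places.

kr 8.51 per share

PV(dividends) I = 9.49·e^(−0.0676·9/12) = 9.0209
Fair futures F* = (S − I)·e^(rT) = (480.17 − 9.0209)·e^0.061967 = 471.1491 × 1.063927 = 501.2682
Market kr 509.78 > fair 501.2682: forward overpriced → cash-and-carry (borrow at r, buy the stock and collect the dividends, short the forward).
Profit at T = |F_mkt − F*| = |509.78 − 501.2682| = kr 8.51 per share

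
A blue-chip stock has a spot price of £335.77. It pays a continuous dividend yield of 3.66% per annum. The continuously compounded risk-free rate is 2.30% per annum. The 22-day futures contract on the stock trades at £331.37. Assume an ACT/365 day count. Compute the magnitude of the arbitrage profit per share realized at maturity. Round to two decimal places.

Fair futures: F* = S·e^(carry·T), with carry = (r − q) = 0.0230 − 0.0366 = -0.0136
F* = 335.77 · e^(-0.0136 × 22/365) = 335.77 · e^-0.000820 = 335.77 × 0.999180 = £335.4947
Market £331.37 < fair £335.4947: forward underpriced → reverse cash-and-carry (short spot, go long the forward).
At maturity, profit = |F_mkt − F*| = |331.37 − 335.4947| = £4.12 per share

£4.12 per share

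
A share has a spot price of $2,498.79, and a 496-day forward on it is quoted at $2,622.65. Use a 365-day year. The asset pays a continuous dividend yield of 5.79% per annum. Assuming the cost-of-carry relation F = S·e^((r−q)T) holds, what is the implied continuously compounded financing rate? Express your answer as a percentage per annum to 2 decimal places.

9.35%

From F = S·e^((r−q)T): (r − q) = ln(F/S)/T
ln(2622.65/2498.79) = ln(1.049568) = 0.048379
(r − q) = 0.048379 / (496/365) = 0.035601
r = ln(F/S)/T + q = 0.035601 + 0.0579 = 0.093501
r = 9.35%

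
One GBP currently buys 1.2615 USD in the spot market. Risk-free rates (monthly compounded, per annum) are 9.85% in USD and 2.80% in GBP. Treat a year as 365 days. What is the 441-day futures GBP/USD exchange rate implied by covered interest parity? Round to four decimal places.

1.3731

By covered interest parity, F = S · (1+r_USD/12)^(12T) / (1+r_GBP/12)^(12T)
= 1.2615 × 1.125834 / 1.034368 = 1.2615 × 1.088427
F = 1.3731 USD per GBP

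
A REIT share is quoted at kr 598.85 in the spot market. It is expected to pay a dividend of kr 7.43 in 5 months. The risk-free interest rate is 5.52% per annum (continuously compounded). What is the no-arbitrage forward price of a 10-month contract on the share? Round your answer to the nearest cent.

PV(dividends) I = 7.43·e^(−0.0552·5/12)
I = 7.2611
F = (S − I)·e^(rT) = (598.85 − 7.2611) · e^(0.0552·10/12)
= 591.5889 · e^0.046000 = 591.5889 × 1.047074 = kr 619.44

kr 619.44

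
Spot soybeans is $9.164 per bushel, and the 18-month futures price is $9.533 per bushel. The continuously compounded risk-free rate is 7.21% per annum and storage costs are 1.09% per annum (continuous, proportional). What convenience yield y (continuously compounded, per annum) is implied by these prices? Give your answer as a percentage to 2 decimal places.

5.67%

F = S·e^((r+u−y)T) ⇒ (r+u−y) = ln(F/S)/T
ln(9.533/9.164) = 0.039477; /T ⇒ 0.026318
y = r + u − ln(F/S)/T = 0.0721 + 0.0109 − 0.026318 = 0.056682
y = 5.67%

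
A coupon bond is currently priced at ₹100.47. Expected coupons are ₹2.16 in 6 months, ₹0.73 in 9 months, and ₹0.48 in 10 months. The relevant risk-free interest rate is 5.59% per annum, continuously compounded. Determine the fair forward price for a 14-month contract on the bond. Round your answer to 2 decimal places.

PV(coupons) I = 2.16·e^(−0.0559·6/12) + 0.73·e^(−0.0559·9/12) + 0.48·e^(−0.0559·10/12)
I = 2.1005 + 0.7000 + 0.4582 = 3.2587
F = (S − I)·e^(rT) = (100.47 − 3.2587) · e^(0.0559·14/12)
= 97.2113 · e^0.065217 = 97.2113 × 1.067391 = ₹103.76

₹103.76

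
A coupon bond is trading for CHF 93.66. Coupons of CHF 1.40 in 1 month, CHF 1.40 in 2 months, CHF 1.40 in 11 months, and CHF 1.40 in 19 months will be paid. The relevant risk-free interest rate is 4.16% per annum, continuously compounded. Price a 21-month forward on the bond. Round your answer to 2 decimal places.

CHF 94.88

PV(coupons) I = 1.40·e^(−0.0416·1/12) + 1.40·e^(−0.0416·2/12) + 1.40·e^(−0.0416·11/12) + 1.40·e^(−0.0416·19/12)
I = 1.3952 + 1.3903 + 1.3476 + 1.3108 = 5.4439
F = (S − I)·e^(rT) = (93.66 − 5.4439) · e^(0.0416·21/12)
= 88.2161 · e^0.072800 = 88.2161 × 1.075515 = CHF 94.88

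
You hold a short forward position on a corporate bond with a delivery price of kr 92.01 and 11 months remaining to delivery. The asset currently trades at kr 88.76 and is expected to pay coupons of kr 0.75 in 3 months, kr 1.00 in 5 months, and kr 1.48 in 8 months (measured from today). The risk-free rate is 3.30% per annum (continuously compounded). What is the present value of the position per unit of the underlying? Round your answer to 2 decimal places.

kr 3.69

PV(remaining coupons) I = 0.75·e^(−0.0330·3/12) + 1.00·e^(−0.0330·5/12) + 1.48·e^(−0.0330·8/12) = 3.1780
Current forward F = (S − I)·e^(rT) = (88.76 − 3.1780)·e^(0.0330·11/12) = 85.5820 × 1.030712 = 88.2104
Value (long) = (F − K)·e^(−rT) = (88.2104 − 92.01) × 0.970203 = -3.6864
Short position value = −(long value) = kr 3.69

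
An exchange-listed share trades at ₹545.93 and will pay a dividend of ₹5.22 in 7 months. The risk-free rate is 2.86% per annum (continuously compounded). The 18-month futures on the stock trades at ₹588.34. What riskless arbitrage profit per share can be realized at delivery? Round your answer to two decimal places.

PV(dividends) I = 5.22·e^(−0.0286·7/12) = 5.1336
Fair futures F* = (S − I)·e^(rT) = (545.93 − 5.1336)·e^0.042900 = 540.7964 × 1.043834 = 564.5017
Market ₹588.34 > fair 564.5017: forward overpriced → cash-and-carry (borrow at r, buy the stock and collect the dividends, short the forward).
Profit at T = |F_mkt − F*| = |588.34 − 564.5017| = ₹23.84 per share

₹23.84 per share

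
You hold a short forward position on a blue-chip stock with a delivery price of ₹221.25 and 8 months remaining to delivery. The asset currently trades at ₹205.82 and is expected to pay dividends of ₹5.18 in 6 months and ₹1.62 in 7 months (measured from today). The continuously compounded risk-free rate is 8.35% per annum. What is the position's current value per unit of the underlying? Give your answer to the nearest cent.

₹9.96

PV(remaining dividends) I = 5.18·e^(−0.0835·6/12) + 1.62·e^(−0.0835·7/12) = 6.5112
Current forward F = (S − I)·e^(rT) = (205.82 − 6.5112)·e^(0.0835·8/12) = 199.3088 × 1.057245 = 210.7182
Value (long) = (F − K)·e^(−rT) = (210.7182 − 221.25) × 0.945854 = -9.9615
Short position value = −(long value) = ₹9.96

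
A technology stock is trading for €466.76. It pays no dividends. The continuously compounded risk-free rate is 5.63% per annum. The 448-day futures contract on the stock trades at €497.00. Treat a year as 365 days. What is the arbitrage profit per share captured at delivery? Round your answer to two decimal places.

€3.15 per share

Fair futures: F* = S·e^(carry·T), with carry = r = 0.0563
F* = 466.76 · e^(0.0563 × 448/365) = 466.76 · e^0.069102 = 466.76 × 1.071546 = €500.1548
Market €497.00 < fair €500.1548: forward underpriced → reverse cash-and-carry (short spot, go long the forward).
At maturity, profit = |F_mkt − F*| = |497.00 − 500.1548| = €3.15 per share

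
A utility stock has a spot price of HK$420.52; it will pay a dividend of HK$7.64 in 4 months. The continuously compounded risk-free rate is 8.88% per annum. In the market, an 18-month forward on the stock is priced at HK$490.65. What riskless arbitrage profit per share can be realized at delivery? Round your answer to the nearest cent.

HK$18.69 per share

PV(dividends) I = 7.64·e^(−0.0888·4/12) = 7.4172
Fair forward F* = (S − I)·e^(rT) = (420.52 − 7.4172)·e^0.133200 = 413.1028 × 1.142478 = 471.9609
Market HK$490.65 > fair 471.9609: forward overpriced → cash-and-carry (borrow at r, buy the stock and collect the dividends, short the forward).
Profit at T = |F_mkt − F*| = |490.65 − 471.9609| = HK$18.69 per share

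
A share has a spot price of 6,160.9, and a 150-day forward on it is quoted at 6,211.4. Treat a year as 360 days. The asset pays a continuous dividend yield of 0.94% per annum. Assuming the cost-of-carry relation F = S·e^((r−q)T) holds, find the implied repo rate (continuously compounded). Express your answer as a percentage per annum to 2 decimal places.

2.90%

From F = S·e^((r−q)T): (r − q) = ln(F/S)/T
ln(6211.4/6160.9) = ln(1.008197) = 0.008164
(r − q) = 0.008164 / (150/360) = 0.019594
r = ln(F/S)/T + q = 0.019594 + 0.0094 = 0.028994
r = 2.90%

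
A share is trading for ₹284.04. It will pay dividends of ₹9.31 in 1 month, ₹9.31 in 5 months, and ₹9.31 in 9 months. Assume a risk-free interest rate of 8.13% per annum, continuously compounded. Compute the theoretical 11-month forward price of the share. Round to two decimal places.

PV(dividends) I = 9.31·e^(−0.0813·1/12) + 9.31·e^(−0.0813·5/12) + 9.31·e^(−0.0813·9/12)
I = 9.2471 + 8.9999 + 8.7593 = 27.0063
F = (S − I)·e^(rT) = (284.04 − 27.0063) · e^(0.0813·11/12)
= 257.0337 · e^0.074525 = 257.0337 × 1.077372 = ₹276.92

₹276.92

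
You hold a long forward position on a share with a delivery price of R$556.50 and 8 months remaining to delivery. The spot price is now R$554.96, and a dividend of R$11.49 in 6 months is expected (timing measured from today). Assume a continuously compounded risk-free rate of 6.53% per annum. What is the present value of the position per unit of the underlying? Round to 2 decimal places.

PV(remaining dividends) I = 11.49·e^(−0.0653·6/12) = 11.1209
Current forward F = (S − I)·e^(rT) = (554.96 − 11.1209)·e^(0.0653·8/12) = 543.8391 × 1.044495 = 568.0372
Value (long) = (F − K)·e^(−rT) = (568.0372 − 556.50) × 0.957401 = 11.0457
Value = R$11.05

R$11.05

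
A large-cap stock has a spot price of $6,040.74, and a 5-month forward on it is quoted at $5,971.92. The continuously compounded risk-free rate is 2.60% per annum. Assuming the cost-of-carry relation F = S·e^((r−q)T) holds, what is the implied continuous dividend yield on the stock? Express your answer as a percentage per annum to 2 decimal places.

5.35%

From F = S·e^((r−q)T): (r − q) = ln(F/S)/T
ln(5971.92/6040.74) = ln(0.988607) = -0.011458
(r − q) = -0.011458 / (5/12) = -0.027499
q = r − ln(F/S)/T = 0.0260 + 0.027499 = 0.053499
q = 5.35%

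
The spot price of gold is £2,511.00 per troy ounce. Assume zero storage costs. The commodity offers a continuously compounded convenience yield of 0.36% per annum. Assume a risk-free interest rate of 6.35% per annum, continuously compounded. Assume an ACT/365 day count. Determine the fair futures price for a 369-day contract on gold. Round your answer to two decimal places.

Net carry = r + u − y = 0.0635 + 0.0000 − 0.0036 = 0.0599
F = S·e^((r+u−y)T) = 2511.00 · e^(0.0599 × 369/365) = 2511.00 · e^0.06055644
= 2511.00 × 1.06242756 = £2,667.76 per troy ounce

£2,667.76 per troy ounce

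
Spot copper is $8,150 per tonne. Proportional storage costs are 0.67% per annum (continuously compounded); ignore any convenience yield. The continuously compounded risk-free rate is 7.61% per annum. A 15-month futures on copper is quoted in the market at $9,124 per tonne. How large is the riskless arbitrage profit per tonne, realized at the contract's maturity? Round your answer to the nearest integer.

Fair futures: F* = S·e^(carry·T), with carry = (r + u) = 0.0761 + 0.0067 = 0.0828
F* = 8150 · e^(0.0828 × 15/12) = 8150 · e^0.103500 = 8150 × 1.109046 = $9038.7249
Market $9124 > fair $9038.7249: forward overpriced → cash-and-carry (buy spot, short the forward).
At maturity, profit = |F_mkt − F*| = |9124 − 9038.7249| = $85 per tonne

$85 per tonne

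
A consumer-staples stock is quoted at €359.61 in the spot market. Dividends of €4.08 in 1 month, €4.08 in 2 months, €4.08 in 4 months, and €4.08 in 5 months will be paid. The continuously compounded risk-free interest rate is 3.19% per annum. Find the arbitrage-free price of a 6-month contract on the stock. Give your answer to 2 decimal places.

PV(dividends) I = 4.08·e^(−0.0319·1/12) + 4.08·e^(−0.0319·2/12) + 4.08·e^(−0.0319·4/12) + 4.08·e^(−0.0319·5/12)
I = 4.0692 + 4.0584 + 4.0368 + 4.0261 = 16.1905
F = (S − I)·e^(rT) = (359.61 − 16.1905) · e^(0.0319·6/12)
= 343.4195 · e^0.015950 = 343.4195 × 1.016078 = €348.94

€348.94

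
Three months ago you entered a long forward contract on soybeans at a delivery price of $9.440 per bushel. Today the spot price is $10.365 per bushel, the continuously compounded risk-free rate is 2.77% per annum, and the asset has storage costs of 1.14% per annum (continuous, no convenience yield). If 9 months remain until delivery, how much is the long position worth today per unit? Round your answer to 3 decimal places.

$1.208 per bushel

Current fair forward for the remaining 9 months: F = S·e^((r + u)·T), (r + u) = 0.0277 + 0.0114 = 0.0391
F = 10.365 · e^(0.0391 × 9/12) = 10.365 × 1.029759 = 10.6735
Value of long forward = (F − K)·e^(−rT) = (10.6735 − 9.440) · e^(−0.0277·9/12)
= 1.2335 × 0.979439 = 1.208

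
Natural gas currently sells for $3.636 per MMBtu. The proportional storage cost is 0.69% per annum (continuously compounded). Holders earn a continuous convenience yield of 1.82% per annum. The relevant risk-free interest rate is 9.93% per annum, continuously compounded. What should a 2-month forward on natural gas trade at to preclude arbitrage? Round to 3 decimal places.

Net carry = r + u − y = 0.0993 + 0.0069 − 0.0182 = 0.0880
F = S·e^((r+u−y)T) = 3.636 · e^(0.0880 × 2/12) = 3.636 · e^0.014667
= 3.636 × 1.014775 = $3.690 per MMBtu

$3.690 per MMBtu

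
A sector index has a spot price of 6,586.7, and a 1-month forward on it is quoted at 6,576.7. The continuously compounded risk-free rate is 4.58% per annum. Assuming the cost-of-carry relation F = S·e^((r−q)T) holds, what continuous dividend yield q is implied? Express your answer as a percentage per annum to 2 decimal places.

From F = S·e^((r−q)T): (r − q) = ln(F/S)/T
ln(6576.7/6586.7) = ln(0.998482) = -0.001519
(r − q) = -0.001519 / (1/12) = -0.018228
q = r − ln(F/S)/T = 0.0458 + 0.018228 = 0.064028
q = 6.40%

6.40%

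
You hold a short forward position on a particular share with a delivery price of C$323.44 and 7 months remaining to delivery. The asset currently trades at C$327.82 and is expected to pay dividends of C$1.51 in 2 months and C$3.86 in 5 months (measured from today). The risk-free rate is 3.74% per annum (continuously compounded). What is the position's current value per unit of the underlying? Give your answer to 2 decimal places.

-C$6.06

PV(remaining dividends) I = 1.51·e^(−0.0374·2/12) + 3.86·e^(−0.0374·5/12) = 5.3009
Current forward F = (S − I)·e^(rT) = (327.82 − 5.3009)·e^(0.0374·7/12) = 322.5191 × 1.022056 = 329.6326
Value (long) = (F − K)·e^(−rT) = (329.6326 − 323.44) × 0.978420 = 6.0590
Short position value = −(long value) = -C$6.06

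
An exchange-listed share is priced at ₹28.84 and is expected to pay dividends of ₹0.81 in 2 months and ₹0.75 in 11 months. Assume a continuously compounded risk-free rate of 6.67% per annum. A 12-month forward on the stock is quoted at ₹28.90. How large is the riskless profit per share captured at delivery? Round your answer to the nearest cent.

PV(dividends) I = 0.81·e^(−0.0667·2/12) + 0.75·e^(−0.0667·11/12) = 1.5066
Fair forward F* = (S − I)·e^(rT) = (28.84 − 1.5066)·e^0.066700 = 27.3334 × 1.068975 = 29.2187
Market ₹28.90 < fair 29.2187: forward underpriced → reverse cash-and-carry (short the stock, invest proceeds at r, pay the dividends, go long the forward).
Profit at T = |F_mkt − F*| = |28.90 − 29.2187| = ₹0.32 per share

₹0.32 per share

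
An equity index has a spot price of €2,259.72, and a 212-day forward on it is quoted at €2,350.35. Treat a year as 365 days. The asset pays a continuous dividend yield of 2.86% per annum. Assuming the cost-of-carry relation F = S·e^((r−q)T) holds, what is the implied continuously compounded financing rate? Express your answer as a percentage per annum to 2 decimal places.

9.63%

From F = S·e^((r−q)T): (r − q) = ln(F/S)/T
ln(2350.35/2259.72) = ln(1.040107) = 0.039324
(r − q) = 0.039324 / (212/365) = 0.067704
r = ln(F/S)/T + q = 0.067704 + 0.0286 = 0.096304
r = 9.63%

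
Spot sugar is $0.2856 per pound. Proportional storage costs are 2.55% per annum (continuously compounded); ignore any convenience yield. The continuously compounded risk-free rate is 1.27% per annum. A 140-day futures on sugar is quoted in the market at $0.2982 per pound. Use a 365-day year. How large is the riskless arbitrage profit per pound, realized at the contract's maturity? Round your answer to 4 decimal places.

$0.0084 per pound

Fair futures: F* = S·e^(carry·T), with carry = (r + u) = 0.0127 + 0.0255 = 0.0382
F* = 0.2856 · e^(0.0382 × 140/365) = 0.2856 · e^0.014652 = 0.2856 × 1.014760 = $0.2898
Market $0.2982 > fair $0.2898: forward overpriced → cash-and-carry (buy spot, short the forward).
At maturity, profit = |F_mkt − F*| = |0.2982 − 0.2898| = $0.0084 per pound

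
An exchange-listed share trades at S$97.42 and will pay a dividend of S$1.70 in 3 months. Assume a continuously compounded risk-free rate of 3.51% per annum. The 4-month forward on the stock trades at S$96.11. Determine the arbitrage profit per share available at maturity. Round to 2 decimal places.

PV(dividends) I = 1.70·e^(−0.0351·3/12) = 1.6851
Fair forward F* = (S − I)·e^(rT) = (97.42 − 1.6851)·e^0.011700 = 95.7349 × 1.011769 = 96.8616
Market S$96.11 < fair 96.8616: forward underpriced → reverse cash-and-carry (short the stock, invest proceeds at r, pay the dividends, go long the forward).
Profit at T = |F_mkt − F*| = |96.11 − 96.8616| = S$0.75 per share

S$0.75 per share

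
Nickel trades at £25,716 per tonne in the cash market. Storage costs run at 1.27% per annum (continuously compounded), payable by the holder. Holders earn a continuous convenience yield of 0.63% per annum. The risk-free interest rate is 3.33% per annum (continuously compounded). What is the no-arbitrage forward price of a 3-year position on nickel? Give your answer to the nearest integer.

Net carry = r + u − y = 0.0333 + 0.0127 − 0.0063 = 0.0397
F = S·e^((r+u−y)T) = 25716 · e^(0.0397 × 3) = 25716 · e^0.119100
= 25716 × 1.126483 = £28,969 per tonne

£28,969 per tonne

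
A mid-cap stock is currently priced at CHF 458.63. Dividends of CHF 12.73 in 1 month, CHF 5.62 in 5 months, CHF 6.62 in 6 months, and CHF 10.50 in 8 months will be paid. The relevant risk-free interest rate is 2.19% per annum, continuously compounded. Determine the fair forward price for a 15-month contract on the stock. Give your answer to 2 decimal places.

CHF 435.21

PV(dividends) I = 12.73·e^(−0.0219·1/12) + 5.62·e^(−0.0219·5/12) + 6.62·e^(−0.0219·6/12) + 10.50·e^(−0.0219·8/12)
I = 12.7068 + 5.5690 + 6.5479 + 10.3478 = 35.1715
F = (S − I)·e^(rT) = (458.63 − 35.1715) · e^(0.0219·15/12)
= 423.4585 · e^0.027375 = 423.4585 × 1.027753 = CHF 435.21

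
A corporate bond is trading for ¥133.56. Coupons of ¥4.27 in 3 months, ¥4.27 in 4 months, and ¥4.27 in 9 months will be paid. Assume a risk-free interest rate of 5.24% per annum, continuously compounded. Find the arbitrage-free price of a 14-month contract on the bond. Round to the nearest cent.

PV(coupons) I = 4.27·e^(−0.0524·3/12) + 4.27·e^(−0.0524·4/12) + 4.27·e^(−0.0524·9/12)
I = 4.2144 + 4.1961 + 4.1054 = 12.5159
F = (S − I)·e^(rT) = (133.56 − 12.5159) · e^(0.0524·14/12)
= 121.0441 · e^0.061133 = 121.0441 × 1.063040 = ¥128.67

¥128.67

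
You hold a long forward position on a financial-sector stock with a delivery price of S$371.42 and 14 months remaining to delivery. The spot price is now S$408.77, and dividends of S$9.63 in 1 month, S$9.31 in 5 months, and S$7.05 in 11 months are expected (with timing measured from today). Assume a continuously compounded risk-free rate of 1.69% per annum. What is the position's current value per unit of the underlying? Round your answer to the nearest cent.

S$18.80

PV(remaining dividends) I = 9.63·e^(−0.0169·1/12) + 9.31·e^(−0.0169·5/12) + 7.05·e^(−0.0169·11/12) = 25.8027
Current forward F = (S − I)·e^(rT) = (408.77 − 25.8027)·e^(0.0169·14/12) = 382.9673 × 1.019912 = 390.5929
Value (long) = (F − K)·e^(−rT) = (390.5929 − 371.42) × 0.980476 = 18.7986
Value = S$18.80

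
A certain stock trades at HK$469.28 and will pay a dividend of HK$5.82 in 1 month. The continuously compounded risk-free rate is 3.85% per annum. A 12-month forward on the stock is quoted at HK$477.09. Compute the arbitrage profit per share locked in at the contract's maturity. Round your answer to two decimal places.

PV(dividends) I = 5.82·e^(−0.0385·1/12) = 5.8014
Fair forward F* = (S − I)·e^(rT) = (469.28 − 5.8014)·e^0.038500 = 463.4786 × 1.039251 = 481.6706
Market HK$477.09 < fair 481.6706: forward underpriced → reverse cash-and-carry (short the stock, invest proceeds at r, pay the dividends, go long the forward).
Profit at T = |F_mkt − F*| = |477.09 − 481.6706| = HK$4.58 per share

HK$4.58 per share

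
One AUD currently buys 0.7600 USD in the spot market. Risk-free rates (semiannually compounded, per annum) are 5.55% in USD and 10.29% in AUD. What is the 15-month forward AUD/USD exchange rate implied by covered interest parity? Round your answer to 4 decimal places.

By covered interest parity, F = S · (1+r_USD/2)^(2T) / (1+r_AUD/2)^(2T)
= 0.7600 × 1.070826 / 1.133631 = 0.7600 × 0.944598
F = 0.7179 USD per AUD

0.7179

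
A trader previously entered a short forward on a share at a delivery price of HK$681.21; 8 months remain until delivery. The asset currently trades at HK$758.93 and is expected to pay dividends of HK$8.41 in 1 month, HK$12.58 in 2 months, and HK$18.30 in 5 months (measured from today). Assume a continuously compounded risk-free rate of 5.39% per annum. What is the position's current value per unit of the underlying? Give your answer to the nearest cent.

-HK$63.03

PV(remaining dividends) I = 8.41·e^(−0.0539·1/12) + 12.58·e^(−0.0539·2/12) + 18.30·e^(−0.0539·5/12) = 38.7334
Current forward F = (S − I)·e^(rT) = (758.93 − 38.7334)·e^(0.0539·8/12) = 720.1966 × 1.036587 = 746.5464
Value (long) = (F − K)·e^(−rT) = (746.5464 − 681.21) × 0.964705 = 63.0304
Short position value = −(long value) = -HK$63.03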